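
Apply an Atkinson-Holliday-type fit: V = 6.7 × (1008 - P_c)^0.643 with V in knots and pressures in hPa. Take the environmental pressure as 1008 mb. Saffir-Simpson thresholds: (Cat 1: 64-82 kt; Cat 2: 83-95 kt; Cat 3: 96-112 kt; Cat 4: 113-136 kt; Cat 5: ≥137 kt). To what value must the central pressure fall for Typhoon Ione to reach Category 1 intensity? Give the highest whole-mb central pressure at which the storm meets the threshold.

974 mb

Category 1 begins at V = 64 kt.
Required ΔP = (64/6.7)^(1/0.643) = 9.552^1.555 ≈ 33.44 mb.
P_c ≤ 1008 − 33.44 = 974.56, so the highest integer P_c is 974 mb.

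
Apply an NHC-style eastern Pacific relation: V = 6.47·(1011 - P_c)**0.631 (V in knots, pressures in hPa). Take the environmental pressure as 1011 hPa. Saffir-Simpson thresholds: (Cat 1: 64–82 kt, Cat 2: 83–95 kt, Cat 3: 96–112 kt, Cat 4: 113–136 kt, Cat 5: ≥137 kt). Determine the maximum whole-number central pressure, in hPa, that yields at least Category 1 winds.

973 hPa

Category 1 begins at V = 64 kt.
Required ΔP = (64/6.47)^(1/0.631) = 9.892^1.585 ≈ 37.78 hPa.
P_c ≤ 1011 − 37.78 = 973.22, so the highest integer P_c is 973 hPa.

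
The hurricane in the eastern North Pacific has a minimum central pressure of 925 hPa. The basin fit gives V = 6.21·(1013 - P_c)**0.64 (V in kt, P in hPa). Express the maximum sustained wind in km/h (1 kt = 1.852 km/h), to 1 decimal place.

ΔP = 1013 − 925 = 88 hPa.
V ≈ 6.21 × 88^0.64 = 6.21 × 17.558 ≈ 109.034 kt.
109.034 × 1.852 ≈ 201.93 km/h → 201.9 km/h.

201.9 km/h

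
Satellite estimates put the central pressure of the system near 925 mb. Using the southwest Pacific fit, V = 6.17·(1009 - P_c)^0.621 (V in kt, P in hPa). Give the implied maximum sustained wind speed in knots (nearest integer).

97 kt

ΔP = 1009 − 925 = 84 mb.
84^0.621 ≈ 15.667.
V ≈ 6.17 × 15.667 ≈ 96.7 kt.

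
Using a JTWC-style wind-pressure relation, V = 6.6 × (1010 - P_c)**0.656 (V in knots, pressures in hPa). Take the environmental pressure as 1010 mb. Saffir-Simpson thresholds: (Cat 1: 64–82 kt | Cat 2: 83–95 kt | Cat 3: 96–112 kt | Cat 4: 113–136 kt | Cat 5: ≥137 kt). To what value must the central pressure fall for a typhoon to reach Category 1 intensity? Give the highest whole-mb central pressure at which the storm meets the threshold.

978 mb

Category 1 begins at V = 64 kt.
Required ΔP = (64/6.6)^(1/0.656) = 9.697^1.524 ≈ 31.92 mb.
P_c ≤ 1010 − 31.92 = 978.08, so the highest integer P_c is 978 mb.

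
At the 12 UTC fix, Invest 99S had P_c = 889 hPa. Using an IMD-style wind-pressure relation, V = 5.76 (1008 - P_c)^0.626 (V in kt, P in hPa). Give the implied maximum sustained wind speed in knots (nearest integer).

ΔP = 1008 − 889 = 119 hPa.
119^0.626 ≈ 19.920.
V ≈ 5.76 × 19.920 ≈ 114.7 kt.

115 kt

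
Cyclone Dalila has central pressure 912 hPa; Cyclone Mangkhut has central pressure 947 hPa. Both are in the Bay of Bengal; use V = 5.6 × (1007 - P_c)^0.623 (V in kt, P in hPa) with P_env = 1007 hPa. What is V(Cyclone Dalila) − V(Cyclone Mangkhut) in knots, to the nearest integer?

24 kt

Cyclone Dalila: ΔP = 95; V ≈ 5.6 × 95^0.623 ≈ 95.57 kt.
Cyclone Mangkhut: ΔP = 60; V ≈ 5.6 × 60^0.623 ≈ 71.78 kt.
Difference ≈ 95.57 − 71.78 = 23.79 → 24 kt.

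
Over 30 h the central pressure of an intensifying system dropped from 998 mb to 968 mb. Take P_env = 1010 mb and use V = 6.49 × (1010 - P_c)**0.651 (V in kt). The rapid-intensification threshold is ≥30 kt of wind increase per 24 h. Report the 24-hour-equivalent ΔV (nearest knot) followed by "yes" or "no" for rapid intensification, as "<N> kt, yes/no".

33 kt, yes

V₁: ΔP = 12, V ≈ 6.49 × 12^0.651 ≈ 32.72 kt.
V₂: ΔP = 42, V ≈ 6.49 × 42^0.651 ≈ 73.96 kt.
ΔV over 30 h = 41.24 kt → 24 h equivalent = 41.24 × 24/30 ≈ 32.99 kt.
33 kt ≥ 30 kt ⇒ rapid intensification.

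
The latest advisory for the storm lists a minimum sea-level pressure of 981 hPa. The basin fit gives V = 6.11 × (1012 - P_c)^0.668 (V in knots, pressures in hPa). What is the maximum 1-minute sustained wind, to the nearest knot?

61 kt

ΔP = 1012 − 981 = 31 hPa.
31^0.668 ≈ 9.914.
V ≈ 6.11 × 9.914 ≈ 60.6 kt.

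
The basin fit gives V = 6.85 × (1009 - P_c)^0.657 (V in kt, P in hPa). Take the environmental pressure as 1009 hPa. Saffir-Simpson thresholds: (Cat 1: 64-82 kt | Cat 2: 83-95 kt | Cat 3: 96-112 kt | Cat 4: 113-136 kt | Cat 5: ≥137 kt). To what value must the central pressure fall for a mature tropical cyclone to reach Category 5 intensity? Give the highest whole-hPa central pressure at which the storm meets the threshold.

913 hPa

Category 5 begins at V = 137 kt.
Required ΔP = (137/6.85)^(1/0.657) = 20.000^1.522 ≈ 95.56 hPa.
P_c ≤ 1009 − 95.56 = 913.44, so the highest integer P_c is 913 hPa.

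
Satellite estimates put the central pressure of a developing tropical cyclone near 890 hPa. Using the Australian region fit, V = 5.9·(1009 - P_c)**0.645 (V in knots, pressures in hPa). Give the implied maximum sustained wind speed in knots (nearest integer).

ΔP = 1009 − 890 = 119 hPa.
119^0.645 ≈ 21.814.
V ≈ 5.9 × 21.814 ≈ 128.7 kt.

129 kt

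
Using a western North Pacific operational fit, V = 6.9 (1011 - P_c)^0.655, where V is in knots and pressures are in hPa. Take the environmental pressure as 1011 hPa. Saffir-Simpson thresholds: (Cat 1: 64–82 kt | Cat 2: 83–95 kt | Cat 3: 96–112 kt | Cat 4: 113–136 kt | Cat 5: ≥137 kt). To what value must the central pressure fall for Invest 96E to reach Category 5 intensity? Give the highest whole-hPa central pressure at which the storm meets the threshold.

915 hPa

Category 5 begins at V = 137 kt.
Required ΔP = (137/6.9)^(1/0.655) = 19.855^1.527 ≈ 95.83 hPa.
P_c ≤ 1011 − 95.83 = 915.17, so the highest integer P_c is 915 hPa.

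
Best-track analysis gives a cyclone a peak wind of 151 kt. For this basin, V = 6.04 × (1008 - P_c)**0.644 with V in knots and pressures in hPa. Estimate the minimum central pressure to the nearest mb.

ΔP = (V / 6.04)^(1/0.644) = (151/6.04)^1.553.
151/6.04 = 25.000; 25.000^1.553 ≈ 148.15 mb.
P_c = 1008 − 148.15 = 859.85 ≈ 860 mb.

860 mb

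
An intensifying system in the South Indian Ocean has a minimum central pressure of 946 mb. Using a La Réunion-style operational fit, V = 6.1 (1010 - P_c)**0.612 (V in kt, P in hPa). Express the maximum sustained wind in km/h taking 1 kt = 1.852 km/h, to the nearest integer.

144 km/h

ΔP = 1010 − 946 = 64 mb.
V ≈ 6.1 × 64^0.612 = 6.1 × 12.746 ≈ 77.752 kt.
77.752 × 1.852 ≈ 144.00 km/h → 144 km/h.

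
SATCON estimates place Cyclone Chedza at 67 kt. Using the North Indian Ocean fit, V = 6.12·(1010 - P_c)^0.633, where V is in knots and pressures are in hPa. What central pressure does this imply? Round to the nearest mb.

ΔP = (V / 6.12)^(1/0.633) = (67/6.12)^1.580.
67/6.12 = 10.948; 10.948^1.580 ≈ 43.84 mb.
P_c = 1010 − 43.84 = 966.16 ≈ 966 mb.

966 mb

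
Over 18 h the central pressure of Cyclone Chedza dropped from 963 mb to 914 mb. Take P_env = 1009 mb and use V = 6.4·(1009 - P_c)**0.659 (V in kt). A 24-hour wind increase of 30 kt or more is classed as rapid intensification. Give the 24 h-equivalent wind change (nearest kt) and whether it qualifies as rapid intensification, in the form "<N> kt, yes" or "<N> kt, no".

V₁: ΔP = 46, V ≈ 6.4 × 46^0.659 ≈ 79.79 kt.
V₂: ΔP = 95, V ≈ 6.4 × 95^0.659 ≈ 128.68 kt.
ΔV over 18 h = 48.89 kt → 24 h equivalent = 48.89 × 24/18 ≈ 65.19 kt.
65 kt ≥ 30 kt ⇒ rapid intensification.

65 kt, yes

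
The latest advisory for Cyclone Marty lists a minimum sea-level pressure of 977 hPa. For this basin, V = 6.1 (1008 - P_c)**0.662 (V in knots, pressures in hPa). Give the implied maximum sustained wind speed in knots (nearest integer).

ΔP = 1008 − 977 = 31 hPa.
31^0.662 ≈ 9.711.
V ≈ 6.1 × 9.711 ≈ 59.2 kt.

59 kt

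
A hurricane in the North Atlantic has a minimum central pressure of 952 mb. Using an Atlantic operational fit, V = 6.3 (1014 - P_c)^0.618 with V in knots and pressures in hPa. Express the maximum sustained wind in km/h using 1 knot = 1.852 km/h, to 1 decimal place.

ΔP = 1014 − 952 = 62 mb.
V ≈ 6.3 × 62^0.618 = 6.3 × 12.814 ≈ 80.731 kt.
80.731 × 1.852 ≈ 149.51 km/h → 149.5 km/h.

149.5 km/h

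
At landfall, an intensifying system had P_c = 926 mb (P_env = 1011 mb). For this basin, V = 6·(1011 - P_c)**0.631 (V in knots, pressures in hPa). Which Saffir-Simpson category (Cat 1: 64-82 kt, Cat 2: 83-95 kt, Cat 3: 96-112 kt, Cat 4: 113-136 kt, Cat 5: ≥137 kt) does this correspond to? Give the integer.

3

ΔP = 1011 − 926 = 85 mb.
V ≈ 6 × 85^0.631 = 6 × 16.50 ≈ 99 kt.
99 kt falls in the Category 3 band.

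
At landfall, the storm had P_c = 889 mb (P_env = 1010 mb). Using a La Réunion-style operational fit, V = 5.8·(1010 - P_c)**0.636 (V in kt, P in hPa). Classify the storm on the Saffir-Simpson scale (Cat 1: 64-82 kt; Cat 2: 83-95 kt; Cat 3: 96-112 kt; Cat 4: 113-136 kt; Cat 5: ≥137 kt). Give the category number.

4

ΔP = 1010 − 889 = 121 mb.
V ≈ 5.8 × 121^0.636 = 5.8 × 21.12 ≈ 122 kt.
122 kt falls in the Category 4 band.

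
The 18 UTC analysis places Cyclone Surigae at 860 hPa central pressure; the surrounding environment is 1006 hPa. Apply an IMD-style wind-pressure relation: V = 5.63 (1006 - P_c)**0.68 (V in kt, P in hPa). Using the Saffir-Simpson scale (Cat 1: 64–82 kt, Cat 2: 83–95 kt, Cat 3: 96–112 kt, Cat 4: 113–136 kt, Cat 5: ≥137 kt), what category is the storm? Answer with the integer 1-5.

ΔP = 1006 − 860 = 146 hPa.
V ≈ 5.63 × 146^0.68 = 5.63 × 29.63 ≈ 167 kt.
167 kt falls in the Category 5 band.

5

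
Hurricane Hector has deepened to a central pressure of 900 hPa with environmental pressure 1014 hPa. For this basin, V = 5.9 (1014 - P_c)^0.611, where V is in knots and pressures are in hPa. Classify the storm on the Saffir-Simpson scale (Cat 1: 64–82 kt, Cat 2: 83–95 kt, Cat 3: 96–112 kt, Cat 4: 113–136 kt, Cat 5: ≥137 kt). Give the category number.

ΔP = 1014 − 900 = 114 hPa.
V ≈ 5.9 × 114^0.611 = 5.9 × 18.06 ≈ 107 kt.
107 kt falls in the Category 3 band.

3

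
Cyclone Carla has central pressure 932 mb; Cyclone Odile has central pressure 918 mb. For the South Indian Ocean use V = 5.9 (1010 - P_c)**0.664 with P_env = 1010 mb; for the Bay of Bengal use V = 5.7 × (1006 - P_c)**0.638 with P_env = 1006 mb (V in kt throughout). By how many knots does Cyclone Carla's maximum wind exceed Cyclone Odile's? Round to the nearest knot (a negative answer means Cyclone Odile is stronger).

Cyclone Carla: ΔP = 78; V ≈ 5.9 × 78^0.664 ≈ 106.46 kt.
Cyclone Odile: ΔP = 88; V ≈ 5.7 × 88^0.638 ≈ 99.19 kt.
Difference ≈ 106.46 − 99.19 = 7.27 → 7 kt.

7 kt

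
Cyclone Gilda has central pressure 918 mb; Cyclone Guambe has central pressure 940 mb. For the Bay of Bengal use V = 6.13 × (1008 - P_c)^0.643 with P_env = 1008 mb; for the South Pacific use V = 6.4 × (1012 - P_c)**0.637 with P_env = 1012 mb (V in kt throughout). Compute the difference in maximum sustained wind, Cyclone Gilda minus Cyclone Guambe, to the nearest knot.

Cyclone Gilda: ΔP = 90; V ≈ 6.13 × 90^0.643 ≈ 110.67 kt.
Cyclone Guambe: ΔP = 72; V ≈ 6.4 × 72^0.637 ≈ 97.57 kt.
Difference ≈ 110.67 − 97.57 = 13.10 → 13 kt.

13 kt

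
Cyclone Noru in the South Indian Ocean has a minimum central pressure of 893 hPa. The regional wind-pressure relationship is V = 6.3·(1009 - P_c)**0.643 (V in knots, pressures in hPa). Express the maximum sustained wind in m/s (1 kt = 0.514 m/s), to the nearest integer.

69 m/s

ΔP = 1009 − 893 = 116 hPa.
V ≈ 6.3 × 116^0.643 = 6.3 × 21.254 ≈ 133.902 kt.
133.902 × 0.514 ≈ 68.83 m/s → 69 m/s.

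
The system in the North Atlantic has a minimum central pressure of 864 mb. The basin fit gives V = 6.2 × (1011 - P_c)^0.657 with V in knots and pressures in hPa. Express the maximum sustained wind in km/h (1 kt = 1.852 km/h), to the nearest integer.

ΔP = 1011 − 864 = 147 mb.
V ≈ 6.2 × 147^0.657 = 6.2 × 26.542 ≈ 164.558 kt.
164.558 × 1.852 ≈ 304.76 km/h → 305 km/h.

305 km/h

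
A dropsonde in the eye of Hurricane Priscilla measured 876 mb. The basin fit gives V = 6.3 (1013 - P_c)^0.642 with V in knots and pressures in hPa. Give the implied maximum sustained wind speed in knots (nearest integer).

148 kt

ΔP = 1013 − 876 = 137 mb.
137^0.642 ≈ 23.538.
V ≈ 6.3 × 23.538 ≈ 148.3 kt.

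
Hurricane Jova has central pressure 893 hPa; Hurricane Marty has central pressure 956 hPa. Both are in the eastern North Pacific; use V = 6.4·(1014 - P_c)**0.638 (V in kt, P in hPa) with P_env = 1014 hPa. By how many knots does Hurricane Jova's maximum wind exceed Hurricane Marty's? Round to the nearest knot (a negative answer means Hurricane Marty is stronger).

51 kt

Hurricane Jova: ΔP = 121; V ≈ 6.4 × 121^0.638 ≈ 136.46 kt.
Hurricane Marty: ΔP = 58; V ≈ 6.4 × 58^0.638 ≈ 85.36 kt.
Difference ≈ 136.46 − 85.36 = 51.10 → 51 kt.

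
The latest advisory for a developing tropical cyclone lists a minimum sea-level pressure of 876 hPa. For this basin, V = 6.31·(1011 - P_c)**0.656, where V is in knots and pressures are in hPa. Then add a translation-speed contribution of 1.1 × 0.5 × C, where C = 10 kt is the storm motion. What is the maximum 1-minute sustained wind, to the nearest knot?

ΔP = 1011 − 876 = 135 hPa.
135^0.656 ≈ 24.975.
V ≈ 6.31 × 24.975 ≈ 157.6 kt.
Translation term: 1.1 × 0.5 × 10 = 5.5 kt.
Corrected V ≈ 163.1 kt → 163 kt.

163 kt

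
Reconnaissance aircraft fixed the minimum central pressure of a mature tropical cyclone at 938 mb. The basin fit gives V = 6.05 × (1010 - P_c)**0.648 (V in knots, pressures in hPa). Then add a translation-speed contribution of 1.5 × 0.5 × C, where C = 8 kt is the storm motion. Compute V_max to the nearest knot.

ΔP = 1010 − 938 = 72 mb.
72^0.648 ≈ 15.979.
V ≈ 6.05 × 15.979 ≈ 96.7 kt.
Translation term: 1.5 × 0.5 × 8 = 6 kt.
Corrected V ≈ 102.7 kt → 103 kt.

103 kt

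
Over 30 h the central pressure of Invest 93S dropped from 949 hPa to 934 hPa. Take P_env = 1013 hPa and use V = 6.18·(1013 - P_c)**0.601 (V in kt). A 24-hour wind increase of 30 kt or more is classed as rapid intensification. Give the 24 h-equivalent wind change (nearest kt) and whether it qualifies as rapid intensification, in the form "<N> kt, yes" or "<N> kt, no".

V₁: ΔP = 64, V ≈ 6.18 × 64^0.601 ≈ 75.25 kt.
V₂: ΔP = 79, V ≈ 6.18 × 79^0.601 ≈ 85.40 kt.
ΔV over 30 h = 10.15 kt → 24 h equivalent = 10.15 × 24/30 ≈ 8.12 kt.
8 kt < 30 kt ⇒ not rapid intensification.

8 kt, no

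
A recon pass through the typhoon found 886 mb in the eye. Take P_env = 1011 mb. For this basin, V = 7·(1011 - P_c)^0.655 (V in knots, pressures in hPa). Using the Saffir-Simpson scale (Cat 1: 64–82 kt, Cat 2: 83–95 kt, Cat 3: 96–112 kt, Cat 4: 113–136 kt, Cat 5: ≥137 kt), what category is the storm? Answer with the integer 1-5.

ΔP = 1011 − 886 = 125 mb.
V ≈ 7 × 125^0.655 = 7 × 23.63 ≈ 165 kt.
165 kt falls in the Category 5 band.

5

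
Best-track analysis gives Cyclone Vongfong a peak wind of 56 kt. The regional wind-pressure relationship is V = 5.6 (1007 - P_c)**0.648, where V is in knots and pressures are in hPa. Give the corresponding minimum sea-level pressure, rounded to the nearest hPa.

ΔP = (V / 5.6)^(1/0.648) = (56/5.6)^1.543.
56/5.6 = 10.000; 10.000^1.543 ≈ 34.93 hPa.
P_c = 1007 − 34.93 = 972.07 ≈ 972 hPa.

972 hPa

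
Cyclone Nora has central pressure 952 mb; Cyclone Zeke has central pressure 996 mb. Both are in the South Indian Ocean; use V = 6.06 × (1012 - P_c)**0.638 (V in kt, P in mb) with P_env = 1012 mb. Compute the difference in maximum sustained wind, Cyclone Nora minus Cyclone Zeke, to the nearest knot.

47 kt

Cyclone Nora: ΔP = 60; V ≈ 6.06 × 60^0.638 ≈ 82.59 kt.
Cyclone Zeke: ΔP = 16; V ≈ 6.06 × 16^0.638 ≈ 35.54 kt.
Difference ≈ 82.59 − 35.54 = 47.05 → 47 kt.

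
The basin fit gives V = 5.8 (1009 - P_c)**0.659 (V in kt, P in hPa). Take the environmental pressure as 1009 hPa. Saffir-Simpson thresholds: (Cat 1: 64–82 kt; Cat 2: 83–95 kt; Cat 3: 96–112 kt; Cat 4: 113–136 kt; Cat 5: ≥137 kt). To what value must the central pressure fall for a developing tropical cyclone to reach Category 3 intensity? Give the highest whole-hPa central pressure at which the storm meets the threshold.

Category 3 begins at V = 96 kt.
Required ΔP = (96/5.8)^(1/0.659) = 16.552^1.517 ≈ 70.72 hPa.
P_c ≤ 1009 − 70.72 = 938.28, so the highest integer P_c is 938 hPa.

938 hPa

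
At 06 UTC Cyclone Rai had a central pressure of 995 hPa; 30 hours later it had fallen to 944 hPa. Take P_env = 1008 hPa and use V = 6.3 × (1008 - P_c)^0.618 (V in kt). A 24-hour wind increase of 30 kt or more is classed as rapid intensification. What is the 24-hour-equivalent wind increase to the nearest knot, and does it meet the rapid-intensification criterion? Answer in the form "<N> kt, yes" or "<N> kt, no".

41 kt, yes

V₁: ΔP = 13, V ≈ 6.3 × 13^0.618 ≈ 30.74 kt.
V₂: ΔP = 64, V ≈ 6.3 × 64^0.618 ≈ 82.33 kt.
ΔV over 30 h = 51.59 kt → 24 h equivalent = 51.59 × 24/30 ≈ 41.27 kt.
41 kt ≥ 30 kt ⇒ rapid intensification.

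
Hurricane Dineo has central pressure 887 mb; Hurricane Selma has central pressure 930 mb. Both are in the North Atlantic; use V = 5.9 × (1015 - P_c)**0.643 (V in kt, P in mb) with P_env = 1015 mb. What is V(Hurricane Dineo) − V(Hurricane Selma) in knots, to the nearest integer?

31 kt

Hurricane Dineo: ΔP = 128; V ≈ 5.9 × 128^0.643 ≈ 133.59 kt.
Hurricane Selma: ΔP = 85; V ≈ 5.9 × 85^0.643 ≈ 102.68 kt.
Difference ≈ 133.59 − 102.68 = 30.91 → 31 kt.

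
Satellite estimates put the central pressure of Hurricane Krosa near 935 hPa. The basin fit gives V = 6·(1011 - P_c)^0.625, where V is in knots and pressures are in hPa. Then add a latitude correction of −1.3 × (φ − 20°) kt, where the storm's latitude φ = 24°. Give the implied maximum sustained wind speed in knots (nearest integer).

ΔP = 1011 − 935 = 76 hPa.
76^0.625 ≈ 14.980.
V ≈ 6 × 14.980 ≈ 89.9 kt.
Latitude correction: −1.3 × (24 − 20) = -5.2 kt.
Corrected V ≈ 84.7 kt → 85 kt.

85 kt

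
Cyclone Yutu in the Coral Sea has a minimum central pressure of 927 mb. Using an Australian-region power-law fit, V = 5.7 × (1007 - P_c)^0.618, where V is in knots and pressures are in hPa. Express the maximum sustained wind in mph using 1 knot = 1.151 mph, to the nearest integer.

ΔP = 1007 − 927 = 80 mb.
V ≈ 5.7 × 80^0.618 = 5.7 × 15.001 ≈ 85.504 kt.
85.504 × 1.151 ≈ 98.41 mph → 98 mph.

98 mph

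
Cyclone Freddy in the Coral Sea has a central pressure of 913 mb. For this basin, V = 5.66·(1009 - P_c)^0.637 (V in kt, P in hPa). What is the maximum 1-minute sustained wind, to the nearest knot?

ΔP = 1009 − 913 = 96 mb.
96^0.637 ≈ 18.311.
V ≈ 5.66 × 18.311 ≈ 103.6 kt.

104 kt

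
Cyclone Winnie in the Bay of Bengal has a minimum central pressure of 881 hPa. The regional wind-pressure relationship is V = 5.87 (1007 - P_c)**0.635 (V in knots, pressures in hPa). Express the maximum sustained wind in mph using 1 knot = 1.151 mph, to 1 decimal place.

ΔP = 1007 − 881 = 126 hPa.
V ≈ 5.87 × 126^0.635 = 5.87 × 21.564 ≈ 126.582 kt.
126.582 × 1.151 ≈ 145.70 mph → 145.7 mph.

145.7 mph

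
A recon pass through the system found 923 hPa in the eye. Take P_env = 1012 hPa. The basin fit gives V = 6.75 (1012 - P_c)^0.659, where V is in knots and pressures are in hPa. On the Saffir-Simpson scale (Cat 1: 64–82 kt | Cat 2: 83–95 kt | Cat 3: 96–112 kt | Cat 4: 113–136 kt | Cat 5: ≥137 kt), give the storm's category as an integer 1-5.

4

ΔP = 1012 − 923 = 89 hPa.
V ≈ 6.75 × 89^0.659 = 6.75 × 19.26 ≈ 130 kt.
130 kt falls in the Category 4 band.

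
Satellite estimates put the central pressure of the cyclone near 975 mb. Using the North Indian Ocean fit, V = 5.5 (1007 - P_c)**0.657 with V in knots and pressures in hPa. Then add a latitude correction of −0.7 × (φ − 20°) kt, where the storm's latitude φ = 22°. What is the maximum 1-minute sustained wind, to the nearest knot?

ΔP = 1007 − 975 = 32 mb.
32^0.657 ≈ 9.747.
V ≈ 5.5 × 9.747 ≈ 53.6 kt.
Latitude correction: −0.7 × (22 − 20) = -1.4 kt.
Corrected V ≈ 52.2 kt → 52 kt.

52 kt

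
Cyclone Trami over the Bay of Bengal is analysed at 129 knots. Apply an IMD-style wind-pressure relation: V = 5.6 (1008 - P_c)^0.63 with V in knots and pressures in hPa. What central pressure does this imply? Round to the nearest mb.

ΔP = (V / 5.6)^(1/0.63) = (129/5.6)^1.587.
129/5.6 = 23.036; 23.036^1.587 ≈ 145.39 mb.
P_c = 1008 − 145.39 = 862.61 ≈ 863 mb.

863 mb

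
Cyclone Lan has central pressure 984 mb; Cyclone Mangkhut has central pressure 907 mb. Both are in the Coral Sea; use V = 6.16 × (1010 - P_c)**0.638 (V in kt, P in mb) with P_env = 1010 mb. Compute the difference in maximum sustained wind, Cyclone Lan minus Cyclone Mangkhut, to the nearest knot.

-69 kt

Cyclone Lan: ΔP = 26; V ≈ 6.16 × 26^0.638 ≈ 49.24 kt.
Cyclone Mangkhut: ΔP = 103; V ≈ 6.16 × 103^0.638 ≈ 118.51 kt.
Difference ≈ 49.24 − 118.51 = -69.27 → -69 kt.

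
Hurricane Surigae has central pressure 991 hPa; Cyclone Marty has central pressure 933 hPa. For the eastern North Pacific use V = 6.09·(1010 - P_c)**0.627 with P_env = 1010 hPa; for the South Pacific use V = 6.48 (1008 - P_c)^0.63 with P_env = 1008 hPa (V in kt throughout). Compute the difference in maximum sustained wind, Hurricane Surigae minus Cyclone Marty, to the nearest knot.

Hurricane Surigae: ΔP = 19; V ≈ 6.09 × 19^0.627 ≈ 38.58 kt.
Cyclone Marty: ΔP = 75; V ≈ 6.48 × 75^0.63 ≈ 98.37 kt.
Difference ≈ 38.58 − 98.37 = -59.79 → -60 kt.

-60 kt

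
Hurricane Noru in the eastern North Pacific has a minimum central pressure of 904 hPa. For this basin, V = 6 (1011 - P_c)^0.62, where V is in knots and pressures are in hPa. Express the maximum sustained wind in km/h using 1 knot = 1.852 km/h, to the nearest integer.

ΔP = 1011 − 904 = 107 hPa.
V ≈ 6 × 107^0.62 = 6 × 18.122 ≈ 108.735 kt.
108.735 × 1.852 ≈ 201.38 km/h → 201 km/h.

201 km/h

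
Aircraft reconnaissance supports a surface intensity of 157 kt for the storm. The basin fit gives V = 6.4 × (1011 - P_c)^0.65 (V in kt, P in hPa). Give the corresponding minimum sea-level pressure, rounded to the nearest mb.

874 mb

ΔP = (V / 6.4)^(1/0.65) = (157/6.4)^1.538.
157/6.4 = 24.531; 24.531^1.538 ≈ 137.41 mb.
P_c = 1011 − 137.41 = 873.59 ≈ 874 mb.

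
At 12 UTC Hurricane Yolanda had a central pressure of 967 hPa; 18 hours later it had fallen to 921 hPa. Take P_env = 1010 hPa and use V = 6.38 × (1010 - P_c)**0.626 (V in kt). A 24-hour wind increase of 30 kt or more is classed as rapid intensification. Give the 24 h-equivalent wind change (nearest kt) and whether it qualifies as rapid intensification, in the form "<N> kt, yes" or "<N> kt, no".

V₁: ΔP = 43, V ≈ 6.38 × 43^0.626 ≈ 67.20 kt.
V₂: ΔP = 89, V ≈ 6.38 × 89^0.626 ≈ 105.96 kt.
ΔV over 18 h = 38.76 kt → 24 h equivalent = 38.76 × 24/18 ≈ 51.68 kt.
52 kt ≥ 30 kt ⇒ rapid intensification.

52 kt, yes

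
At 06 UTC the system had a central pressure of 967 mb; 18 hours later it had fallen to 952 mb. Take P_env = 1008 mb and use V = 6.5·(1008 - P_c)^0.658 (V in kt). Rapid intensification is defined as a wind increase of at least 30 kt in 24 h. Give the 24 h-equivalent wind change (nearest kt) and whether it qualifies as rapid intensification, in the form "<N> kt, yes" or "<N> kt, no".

V₁: ΔP = 41, V ≈ 6.5 × 41^0.658 ≈ 74.84 kt.
V₂: ΔP = 56, V ≈ 6.5 × 56^0.658 ≈ 91.88 kt.
ΔV over 18 h = 17.04 kt → 24 h equivalent = 17.04 × 24/18 ≈ 22.72 kt.
23 kt < 30 kt ⇒ not rapid intensification.

23 kt, no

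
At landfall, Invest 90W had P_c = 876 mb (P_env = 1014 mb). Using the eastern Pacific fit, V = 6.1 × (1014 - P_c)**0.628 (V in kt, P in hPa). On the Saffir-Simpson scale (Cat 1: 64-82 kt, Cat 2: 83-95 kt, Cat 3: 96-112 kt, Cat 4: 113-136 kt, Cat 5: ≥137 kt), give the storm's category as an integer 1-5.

ΔP = 1014 − 876 = 138 mb.
V ≈ 6.1 × 138^0.628 = 6.1 × 22.07 ≈ 135 kt.
135 kt falls in the Category 4 band.

4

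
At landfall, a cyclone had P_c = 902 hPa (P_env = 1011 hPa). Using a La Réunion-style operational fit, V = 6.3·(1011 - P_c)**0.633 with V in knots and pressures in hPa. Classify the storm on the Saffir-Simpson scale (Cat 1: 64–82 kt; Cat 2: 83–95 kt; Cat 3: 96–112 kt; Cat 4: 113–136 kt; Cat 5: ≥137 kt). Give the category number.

ΔP = 1011 − 902 = 109 hPa.
V ≈ 6.3 × 109^0.633 = 6.3 × 19.48 ≈ 123 kt.
123 kt falls in the Category 4 band.

4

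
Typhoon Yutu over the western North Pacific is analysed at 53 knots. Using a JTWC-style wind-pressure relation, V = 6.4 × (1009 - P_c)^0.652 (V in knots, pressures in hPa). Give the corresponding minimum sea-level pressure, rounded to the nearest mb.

983 mb

ΔP = (V / 6.4)^(1/0.652) = (53/6.4)^1.534.
53/6.4 = 8.281; 8.281^1.534 ≈ 25.59 mb.
P_c = 1009 − 25.59 = 983.41 ≈ 983 mb.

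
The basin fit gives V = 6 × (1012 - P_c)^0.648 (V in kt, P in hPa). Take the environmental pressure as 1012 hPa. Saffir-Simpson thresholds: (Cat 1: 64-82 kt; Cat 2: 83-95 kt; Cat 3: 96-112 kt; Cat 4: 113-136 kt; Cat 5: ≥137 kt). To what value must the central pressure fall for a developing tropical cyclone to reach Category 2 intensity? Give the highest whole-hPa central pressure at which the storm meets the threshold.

Category 2 begins at V = 83 kt.
Required ΔP = (83/6)^(1/0.648) = 13.833^1.543 ≈ 57.64 hPa.
P_c ≤ 1012 − 57.64 = 954.36, so the highest integer P_c is 954 hPa.

954 hPa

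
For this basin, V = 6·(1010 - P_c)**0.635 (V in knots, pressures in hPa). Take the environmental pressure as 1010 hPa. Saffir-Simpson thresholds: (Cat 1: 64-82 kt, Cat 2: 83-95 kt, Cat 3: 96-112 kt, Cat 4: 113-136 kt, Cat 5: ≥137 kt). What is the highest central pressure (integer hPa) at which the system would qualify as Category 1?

Category 1 begins at V = 64 kt.
Required ΔP = (64/6)^(1/0.635) = 10.667^1.575 ≈ 41.59 hPa.
P_c ≤ 1010 − 41.59 = 968.41, so the highest integer P_c is 968 hPa.

968 hPa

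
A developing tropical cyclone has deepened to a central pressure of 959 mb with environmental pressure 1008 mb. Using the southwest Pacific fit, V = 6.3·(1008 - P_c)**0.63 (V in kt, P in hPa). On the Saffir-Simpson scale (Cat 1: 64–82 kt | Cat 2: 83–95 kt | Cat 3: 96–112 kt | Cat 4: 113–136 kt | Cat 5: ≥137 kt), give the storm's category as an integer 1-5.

1

ΔP = 1008 − 959 = 49 mb.
V ≈ 6.3 × 49^0.63 = 6.3 × 11.61 ≈ 73 kt.
73 kt falls in the Category 1 band.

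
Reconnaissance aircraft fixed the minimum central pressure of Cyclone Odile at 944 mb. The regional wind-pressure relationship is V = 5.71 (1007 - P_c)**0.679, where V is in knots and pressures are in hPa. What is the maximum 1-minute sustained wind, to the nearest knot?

ΔP = 1007 − 944 = 63 mb.
63^0.679 ≈ 16.663.
V ≈ 5.71 × 16.663 ≈ 95.1 kt.

95 kt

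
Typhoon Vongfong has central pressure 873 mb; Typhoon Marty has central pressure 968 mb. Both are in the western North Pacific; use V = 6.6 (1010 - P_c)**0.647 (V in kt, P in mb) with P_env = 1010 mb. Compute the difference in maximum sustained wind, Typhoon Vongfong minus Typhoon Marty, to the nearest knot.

85 kt

Typhoon Vongfong: ΔP = 137; V ≈ 6.6 × 137^0.647 ≈ 159.22 kt.
Typhoon Marty: ΔP = 42; V ≈ 6.6 × 42^0.647 ≈ 74.09 kt.
Difference ≈ 159.22 − 74.09 = 85.13 → 85 kt.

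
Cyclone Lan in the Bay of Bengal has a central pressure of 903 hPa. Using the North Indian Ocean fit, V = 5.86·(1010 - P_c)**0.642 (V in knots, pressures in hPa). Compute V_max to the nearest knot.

118 kt

ΔP = 1010 − 903 = 107 hPa.
107^0.642 ≈ 20.085.
V ≈ 5.86 × 20.085 ≈ 117.7 kt.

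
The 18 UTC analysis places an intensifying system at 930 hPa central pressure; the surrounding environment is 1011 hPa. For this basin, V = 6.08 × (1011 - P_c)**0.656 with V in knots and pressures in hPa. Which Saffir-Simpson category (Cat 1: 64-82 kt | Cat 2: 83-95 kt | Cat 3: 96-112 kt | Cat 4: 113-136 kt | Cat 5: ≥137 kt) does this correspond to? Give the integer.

ΔP = 1011 − 930 = 81 hPa.
V ≈ 6.08 × 81^0.656 = 6.08 × 17.86 ≈ 109 kt.
109 kt falls in the Category 3 band.

3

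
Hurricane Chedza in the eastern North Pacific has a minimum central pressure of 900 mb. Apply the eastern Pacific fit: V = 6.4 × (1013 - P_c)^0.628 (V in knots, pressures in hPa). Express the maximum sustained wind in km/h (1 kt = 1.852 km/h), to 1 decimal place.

230.8 km/h

ΔP = 1013 − 900 = 113 mb.
V ≈ 6.4 × 113^0.628 = 6.4 × 19.469 ≈ 124.599 kt.
124.599 × 1.852 ≈ 230.76 km/h → 230.8 km/h.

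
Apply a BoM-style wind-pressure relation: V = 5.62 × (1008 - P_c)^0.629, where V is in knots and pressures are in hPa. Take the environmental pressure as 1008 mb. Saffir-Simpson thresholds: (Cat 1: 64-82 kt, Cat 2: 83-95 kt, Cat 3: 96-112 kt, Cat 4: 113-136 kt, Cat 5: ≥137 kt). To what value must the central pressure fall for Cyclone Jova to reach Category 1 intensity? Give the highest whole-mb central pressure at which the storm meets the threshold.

960 mb

Category 1 begins at V = 64 kt.
Required ΔP = (64/5.62)^(1/0.629) = 11.388^1.590 ≈ 47.81 mb.
P_c ≤ 1008 − 47.81 = 960.19, so the highest integer P_c is 960 mb.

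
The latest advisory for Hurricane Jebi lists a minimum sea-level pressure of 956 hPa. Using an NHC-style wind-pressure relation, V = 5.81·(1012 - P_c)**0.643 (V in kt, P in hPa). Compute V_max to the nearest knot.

ΔP = 1012 − 956 = 56 hPa.
56^0.643 ≈ 13.307.
V ≈ 5.81 × 13.307 ≈ 77.3 kt.

77 kt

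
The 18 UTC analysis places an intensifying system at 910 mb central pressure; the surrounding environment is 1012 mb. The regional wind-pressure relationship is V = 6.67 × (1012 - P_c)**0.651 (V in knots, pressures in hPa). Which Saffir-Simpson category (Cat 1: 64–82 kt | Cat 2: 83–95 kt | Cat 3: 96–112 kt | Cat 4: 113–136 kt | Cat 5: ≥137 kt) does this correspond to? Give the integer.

4

ΔP = 1012 − 910 = 102 mb.
V ≈ 6.67 × 102^0.651 = 6.67 × 20.30 ≈ 135 kt.
135 kt falls in the Category 4 band.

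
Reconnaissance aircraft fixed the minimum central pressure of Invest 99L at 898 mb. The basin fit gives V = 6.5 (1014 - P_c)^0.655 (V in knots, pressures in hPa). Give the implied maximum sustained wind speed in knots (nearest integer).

ΔP = 1014 − 898 = 116 mb.
116^0.655 ≈ 22.502.
V ≈ 6.5 × 22.502 ≈ 146.3 kt.

146 kt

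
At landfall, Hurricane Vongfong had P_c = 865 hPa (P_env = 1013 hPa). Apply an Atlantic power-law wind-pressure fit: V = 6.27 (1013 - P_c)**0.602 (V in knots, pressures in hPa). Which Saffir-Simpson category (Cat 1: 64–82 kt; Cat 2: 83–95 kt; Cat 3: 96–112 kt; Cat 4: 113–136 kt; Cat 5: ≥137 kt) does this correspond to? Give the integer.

ΔP = 1013 − 865 = 148 hPa.
V ≈ 6.27 × 148^0.602 = 6.27 × 20.25 ≈ 127 kt.
127 kt falls in the Category 4 band.

4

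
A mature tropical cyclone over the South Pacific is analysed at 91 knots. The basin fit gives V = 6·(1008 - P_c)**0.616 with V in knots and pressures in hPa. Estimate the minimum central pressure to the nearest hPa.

925 hPa

ΔP = (V / 6)^(1/0.616) = (91/6)^1.623.
91/6 = 15.167; 15.167^1.623 ≈ 82.61 hPa.
P_c = 1008 − 82.61 = 925.39 ≈ 925 hPa.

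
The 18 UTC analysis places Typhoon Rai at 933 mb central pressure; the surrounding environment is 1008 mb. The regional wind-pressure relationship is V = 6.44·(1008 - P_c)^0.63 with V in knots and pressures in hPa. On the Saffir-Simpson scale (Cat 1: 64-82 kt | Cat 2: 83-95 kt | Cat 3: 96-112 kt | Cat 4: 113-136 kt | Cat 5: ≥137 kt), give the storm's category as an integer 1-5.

3

ΔP = 1008 − 933 = 75 mb.
V ≈ 6.44 × 75^0.63 = 6.44 × 15.18 ≈ 98 kt.
98 kt falls in the Category 3 band.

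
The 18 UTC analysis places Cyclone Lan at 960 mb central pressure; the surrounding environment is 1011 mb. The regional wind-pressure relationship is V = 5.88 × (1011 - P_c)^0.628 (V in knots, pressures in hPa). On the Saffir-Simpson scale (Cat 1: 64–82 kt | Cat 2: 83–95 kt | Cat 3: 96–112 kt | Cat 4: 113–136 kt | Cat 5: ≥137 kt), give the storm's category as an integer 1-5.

1

ΔP = 1011 − 960 = 51 mb.
V ≈ 5.88 × 51^0.628 = 5.88 × 11.81 ≈ 69 kt.
69 kt falls in the Category 1 band.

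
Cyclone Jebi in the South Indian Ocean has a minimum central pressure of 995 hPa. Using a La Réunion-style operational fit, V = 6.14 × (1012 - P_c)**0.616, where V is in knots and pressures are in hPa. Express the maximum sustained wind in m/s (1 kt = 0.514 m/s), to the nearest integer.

ΔP = 1012 − 995 = 17 hPa.
V ≈ 6.14 × 17^0.616 = 6.14 × 5.727 ≈ 35.166 kt.
35.166 × 0.514 ≈ 18.08 m/s → 18 m/s.

18 m/s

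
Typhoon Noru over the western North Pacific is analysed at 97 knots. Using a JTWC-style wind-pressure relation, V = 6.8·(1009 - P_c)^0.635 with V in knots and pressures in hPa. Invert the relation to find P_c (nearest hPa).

943 hPa

ΔP = (V / 6.8)^(1/0.635) = (97/6.8)^1.575.
97/6.8 = 14.265; 14.265^1.575 ≈ 65.73 hPa.
P_c = 1009 − 65.73 = 943.27 ≈ 943 hPa.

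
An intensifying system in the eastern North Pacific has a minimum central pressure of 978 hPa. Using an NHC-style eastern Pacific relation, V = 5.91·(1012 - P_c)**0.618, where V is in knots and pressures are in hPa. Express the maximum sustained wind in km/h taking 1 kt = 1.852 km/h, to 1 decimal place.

96.8 km/h

ΔP = 1012 − 978 = 34 hPa.
V ≈ 5.91 × 34^0.618 = 5.91 × 8.840 ≈ 52.245 kt.
52.245 × 1.852 ≈ 96.76 km/h → 96.8 km/h.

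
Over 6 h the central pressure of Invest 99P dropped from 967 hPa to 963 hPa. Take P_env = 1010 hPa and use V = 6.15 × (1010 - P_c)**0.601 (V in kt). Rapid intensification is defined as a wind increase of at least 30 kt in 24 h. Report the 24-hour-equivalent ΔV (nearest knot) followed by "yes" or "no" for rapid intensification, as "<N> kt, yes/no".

V₁: ΔP = 43, V ≈ 6.15 × 43^0.601 ≈ 58.96 kt.
V₂: ΔP = 47, V ≈ 6.15 × 47^0.601 ≈ 62.20 kt.
ΔV over 6 h = 3.24 kt → 24 h equivalent = 3.24 × 24/6 ≈ 12.96 kt.
13 kt < 30 kt ⇒ not rapid intensification.

13 kt, no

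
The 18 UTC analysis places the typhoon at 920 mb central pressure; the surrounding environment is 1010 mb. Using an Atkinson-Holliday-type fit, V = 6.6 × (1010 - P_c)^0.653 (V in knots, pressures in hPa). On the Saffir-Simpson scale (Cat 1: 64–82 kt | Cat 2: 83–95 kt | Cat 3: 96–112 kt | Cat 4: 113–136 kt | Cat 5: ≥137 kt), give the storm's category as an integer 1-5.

4

ΔP = 1010 − 920 = 90 mb.
V ≈ 6.6 × 90^0.653 = 6.6 × 18.89 ≈ 125 kt.
125 kt falls in the Category 4 band.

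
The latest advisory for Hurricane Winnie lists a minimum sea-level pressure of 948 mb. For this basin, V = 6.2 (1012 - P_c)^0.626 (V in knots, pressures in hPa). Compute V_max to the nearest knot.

84 kt

ΔP = 1012 − 948 = 64 mb.
64^0.626 ≈ 13.510.
V ≈ 6.2 × 13.510 ≈ 83.8 kt.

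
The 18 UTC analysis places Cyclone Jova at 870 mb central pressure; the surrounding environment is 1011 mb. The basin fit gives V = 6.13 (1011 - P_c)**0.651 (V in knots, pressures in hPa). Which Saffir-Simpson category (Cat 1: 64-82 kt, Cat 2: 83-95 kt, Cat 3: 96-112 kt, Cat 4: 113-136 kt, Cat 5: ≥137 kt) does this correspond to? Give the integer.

ΔP = 1011 − 870 = 141 mb.
V ≈ 6.13 × 141^0.651 = 6.13 × 25.07 ≈ 154 kt.
154 kt falls in the Category 5 band.

5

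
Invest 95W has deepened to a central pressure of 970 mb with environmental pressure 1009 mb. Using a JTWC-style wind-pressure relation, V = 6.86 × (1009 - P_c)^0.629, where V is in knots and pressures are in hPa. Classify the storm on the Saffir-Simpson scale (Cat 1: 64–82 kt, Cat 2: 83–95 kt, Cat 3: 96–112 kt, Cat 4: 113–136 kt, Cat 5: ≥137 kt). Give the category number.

ΔP = 1009 − 970 = 39 mb.
V ≈ 6.86 × 39^0.629 = 6.86 × 10.02 ≈ 69 kt.
69 kt falls in the Category 1 band.

1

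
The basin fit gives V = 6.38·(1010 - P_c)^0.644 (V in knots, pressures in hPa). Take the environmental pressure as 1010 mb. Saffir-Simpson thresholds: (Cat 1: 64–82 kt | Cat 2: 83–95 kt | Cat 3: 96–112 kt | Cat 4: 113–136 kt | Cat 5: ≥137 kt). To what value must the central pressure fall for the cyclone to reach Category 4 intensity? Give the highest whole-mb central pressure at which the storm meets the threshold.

Category 4 begins at V = 113 kt.
Required ΔP = (113/6.38)^(1/0.644) = 17.712^1.553 ≈ 86.75 mb.
P_c ≤ 1010 − 86.75 = 923.25, so the highest integer P_c is 923 mb.

923 mb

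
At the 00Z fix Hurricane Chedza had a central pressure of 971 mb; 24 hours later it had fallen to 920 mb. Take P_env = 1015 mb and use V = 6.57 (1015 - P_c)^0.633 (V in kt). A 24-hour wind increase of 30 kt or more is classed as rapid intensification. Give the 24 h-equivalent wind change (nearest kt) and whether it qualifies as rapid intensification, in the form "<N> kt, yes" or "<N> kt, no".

V₁: ΔP = 44, V ≈ 6.57 × 44^0.633 ≈ 72.09 kt.
V₂: ΔP = 95, V ≈ 6.57 × 95^0.633 ≈ 117.34 kt.
ΔV over 24 h = 45.25 kt → 24 h equivalent = 45.25 × 24/24 ≈ 45.25 kt.
45 kt ≥ 30 kt ⇒ rapid intensification.

45 kt, yes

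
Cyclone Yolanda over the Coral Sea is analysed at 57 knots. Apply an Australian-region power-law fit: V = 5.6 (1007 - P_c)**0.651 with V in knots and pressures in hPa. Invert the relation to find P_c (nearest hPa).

ΔP = (V / 5.6)^(1/0.651) = (57/5.6)^1.536.
57/5.6 = 10.179; 10.179^1.536 ≈ 35.31 hPa.
P_c = 1007 − 35.31 = 971.69 ≈ 972 hPa.

972 hPa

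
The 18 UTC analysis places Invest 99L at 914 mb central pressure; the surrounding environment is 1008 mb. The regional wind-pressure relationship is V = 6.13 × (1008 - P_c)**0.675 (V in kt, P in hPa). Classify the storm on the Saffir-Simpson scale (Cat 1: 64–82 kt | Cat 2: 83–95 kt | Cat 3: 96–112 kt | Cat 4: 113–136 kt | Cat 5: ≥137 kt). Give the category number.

4

ΔP = 1008 − 914 = 94 mb.
V ≈ 6.13 × 94^0.675 = 6.13 × 21.47 ≈ 132 kt.
132 kt falls in the Category 4 band.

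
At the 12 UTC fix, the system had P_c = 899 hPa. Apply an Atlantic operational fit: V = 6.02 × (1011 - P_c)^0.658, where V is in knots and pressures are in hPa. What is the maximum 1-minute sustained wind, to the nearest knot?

134 kt

ΔP = 1011 − 899 = 112 hPa.
112^0.658 ≈ 22.304.
V ≈ 6.02 × 22.304 ≈ 134.3 kt.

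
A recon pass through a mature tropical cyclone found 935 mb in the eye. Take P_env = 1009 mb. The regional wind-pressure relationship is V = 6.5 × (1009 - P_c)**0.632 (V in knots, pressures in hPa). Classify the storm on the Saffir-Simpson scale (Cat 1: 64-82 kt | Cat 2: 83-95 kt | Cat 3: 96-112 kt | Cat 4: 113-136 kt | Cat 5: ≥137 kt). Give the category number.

3

ΔP = 1009 − 935 = 74 mb.
V ≈ 6.5 × 74^0.632 = 6.5 × 15.18 ≈ 99 kt.
99 kt falls in the Category 3 band.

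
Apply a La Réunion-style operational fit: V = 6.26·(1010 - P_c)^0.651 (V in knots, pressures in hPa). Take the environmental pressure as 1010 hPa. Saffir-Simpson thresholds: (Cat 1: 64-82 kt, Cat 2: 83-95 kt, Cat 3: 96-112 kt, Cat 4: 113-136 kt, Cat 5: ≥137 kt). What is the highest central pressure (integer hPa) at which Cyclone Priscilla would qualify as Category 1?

Category 1 begins at V = 64 kt.
Required ΔP = (64/6.26)^(1/0.651) = 10.224^1.536 ≈ 35.55 hPa.
P_c ≤ 1010 − 35.55 = 974.45, so the highest integer P_c is 974 hPa.

974 hPa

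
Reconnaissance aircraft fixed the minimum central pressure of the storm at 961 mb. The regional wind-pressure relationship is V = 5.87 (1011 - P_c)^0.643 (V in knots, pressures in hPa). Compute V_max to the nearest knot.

ΔP = 1011 − 961 = 50 mb.
50^0.643 ≈ 12.372.
V ≈ 5.87 × 12.372 ≈ 72.6 kt.

73 kt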